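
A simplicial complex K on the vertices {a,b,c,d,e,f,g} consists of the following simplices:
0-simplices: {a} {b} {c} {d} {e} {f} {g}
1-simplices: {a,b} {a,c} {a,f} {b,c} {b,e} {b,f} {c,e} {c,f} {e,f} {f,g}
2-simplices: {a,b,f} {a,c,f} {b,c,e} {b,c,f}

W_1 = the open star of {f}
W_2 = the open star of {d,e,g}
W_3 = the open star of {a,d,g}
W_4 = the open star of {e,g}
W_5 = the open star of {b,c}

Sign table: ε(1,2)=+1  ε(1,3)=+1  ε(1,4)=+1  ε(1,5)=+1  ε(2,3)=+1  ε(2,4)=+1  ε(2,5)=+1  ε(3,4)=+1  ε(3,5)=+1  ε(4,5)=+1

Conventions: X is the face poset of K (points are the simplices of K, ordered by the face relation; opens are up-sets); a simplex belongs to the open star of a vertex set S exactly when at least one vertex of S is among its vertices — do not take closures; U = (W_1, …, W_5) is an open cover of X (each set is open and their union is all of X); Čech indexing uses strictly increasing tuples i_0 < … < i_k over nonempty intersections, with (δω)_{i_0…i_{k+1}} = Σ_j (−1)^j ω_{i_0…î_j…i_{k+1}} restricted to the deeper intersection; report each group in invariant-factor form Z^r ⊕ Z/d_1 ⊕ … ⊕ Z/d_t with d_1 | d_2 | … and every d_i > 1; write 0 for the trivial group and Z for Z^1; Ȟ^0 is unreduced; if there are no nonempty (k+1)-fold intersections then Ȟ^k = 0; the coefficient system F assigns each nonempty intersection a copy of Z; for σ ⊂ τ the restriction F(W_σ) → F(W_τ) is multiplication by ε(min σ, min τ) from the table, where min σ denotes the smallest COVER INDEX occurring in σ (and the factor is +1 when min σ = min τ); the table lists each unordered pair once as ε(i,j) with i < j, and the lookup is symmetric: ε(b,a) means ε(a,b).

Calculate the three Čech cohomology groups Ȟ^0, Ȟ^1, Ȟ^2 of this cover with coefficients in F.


nonempty overlaps:
  W1={{f},{a,f},{b,f},{c,f},{e,f},{f,g},{a,b,f},{a,c,f},{b,c,f}} W2={{d},{e},{g},{b,e},{c,e},{e,f},{f,g},{b,c,e}} W3={{a},{d},{g},{a,b},{a,c},{a,f},{f,g},{a,b,f},{a,c,f}} W4={{e},{g},{b,e},{c,e},{e,f},{f,g},{b,c,e}} W5={{b},{c},{a,b},{a,c},{b,c},{b,e},{b,f},{c,e},{c,f},{a,b,f},{a,c,f},{b,c,e},{b,c,f}}
  W12={{e,f},{f,g}} W13={{a,f},{f,g},{a,b,f},{a,c,f}} W14={{e,f},{f,g}} W15={{b,f},{c,f},{a,b,f},{a,c,f},{b,c,f}} W23={{d},{g},{f,g}} W24={{e},{g},{b,e},{c,e},{e,f},{f,g},{b,c,e}} W25={{b,e},{c,e},{b,c,e}} W34={{g},{f,g}} W35={{a,b},{a,c},{a,b,f},{a,c,f}} W45={{b,e},{c,e},{b,c,e}}
  W123={{f,g}} W124={{e,f},{f,g}} W134={{f,g}} W135={{a,b,f},{a,c,f}} W234={{g},{f,g}} W245={{b,e},{c,e},{b,c,e}}
  W1234={{f,g}}
C dims 5,10,6,1; δ0: rk 4, SNF 1^4; δ1: rk 5, SNF 1^5; δ2: rk 1, SNF 1^1
degree 0: 5−4−0 = 1 → Ȟ^0 ≅ Z
degree 1: 10−5−4 = 1 → Ȟ^1 ≅ Z
degree 2: 6−1−5 = 0 → Ȟ^2 ≅ 0

Ȟ^0(U;F) ≅ Z,  Ȟ^1(U;F) ≅ Z,  Ȟ^2(U;F) ≅ 0


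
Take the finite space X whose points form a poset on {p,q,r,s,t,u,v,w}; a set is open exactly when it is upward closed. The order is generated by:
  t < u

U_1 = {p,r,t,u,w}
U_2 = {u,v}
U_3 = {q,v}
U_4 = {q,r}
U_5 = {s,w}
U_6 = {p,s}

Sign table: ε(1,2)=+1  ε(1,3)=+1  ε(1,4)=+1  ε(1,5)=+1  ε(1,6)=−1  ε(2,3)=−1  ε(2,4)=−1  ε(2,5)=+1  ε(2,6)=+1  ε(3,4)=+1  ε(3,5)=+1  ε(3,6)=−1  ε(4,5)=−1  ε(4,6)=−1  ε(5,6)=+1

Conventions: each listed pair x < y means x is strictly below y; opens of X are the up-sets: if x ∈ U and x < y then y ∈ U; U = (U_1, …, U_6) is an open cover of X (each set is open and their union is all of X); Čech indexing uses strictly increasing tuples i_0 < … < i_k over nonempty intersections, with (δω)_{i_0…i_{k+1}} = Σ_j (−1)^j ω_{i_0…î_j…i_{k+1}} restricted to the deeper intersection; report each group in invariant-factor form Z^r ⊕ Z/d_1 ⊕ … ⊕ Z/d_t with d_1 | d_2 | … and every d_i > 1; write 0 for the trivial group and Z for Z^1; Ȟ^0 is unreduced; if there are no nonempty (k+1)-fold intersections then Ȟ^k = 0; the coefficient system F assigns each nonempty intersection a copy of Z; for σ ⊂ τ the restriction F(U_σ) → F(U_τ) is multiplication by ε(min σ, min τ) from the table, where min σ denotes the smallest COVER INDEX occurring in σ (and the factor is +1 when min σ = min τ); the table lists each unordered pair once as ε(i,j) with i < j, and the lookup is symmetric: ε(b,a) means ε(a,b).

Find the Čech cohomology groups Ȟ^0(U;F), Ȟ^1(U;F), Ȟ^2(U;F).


Ȟ^0 ≅ 0,  Ȟ^1 ≅ Z ⊕ Z/2,  Ȟ^2 ≅ 0

nonempty overlaps:
  U12={u} U14={r} U15={w} U16={p} U23={v} U34={q} U56={s}
C dims 6,7; δ0: rk 6, SNF 1^5·2
degree 0: 6−6−0 = 0 → Ȟ^0 ≅ 0
degree 1: 7−0−6 = 1 plus torsion [2] → Ȟ^1 ≅ Z ⊕ Z/2
degree 2: 0−0−0 = 0 → Ȟ^2 ≅ 0


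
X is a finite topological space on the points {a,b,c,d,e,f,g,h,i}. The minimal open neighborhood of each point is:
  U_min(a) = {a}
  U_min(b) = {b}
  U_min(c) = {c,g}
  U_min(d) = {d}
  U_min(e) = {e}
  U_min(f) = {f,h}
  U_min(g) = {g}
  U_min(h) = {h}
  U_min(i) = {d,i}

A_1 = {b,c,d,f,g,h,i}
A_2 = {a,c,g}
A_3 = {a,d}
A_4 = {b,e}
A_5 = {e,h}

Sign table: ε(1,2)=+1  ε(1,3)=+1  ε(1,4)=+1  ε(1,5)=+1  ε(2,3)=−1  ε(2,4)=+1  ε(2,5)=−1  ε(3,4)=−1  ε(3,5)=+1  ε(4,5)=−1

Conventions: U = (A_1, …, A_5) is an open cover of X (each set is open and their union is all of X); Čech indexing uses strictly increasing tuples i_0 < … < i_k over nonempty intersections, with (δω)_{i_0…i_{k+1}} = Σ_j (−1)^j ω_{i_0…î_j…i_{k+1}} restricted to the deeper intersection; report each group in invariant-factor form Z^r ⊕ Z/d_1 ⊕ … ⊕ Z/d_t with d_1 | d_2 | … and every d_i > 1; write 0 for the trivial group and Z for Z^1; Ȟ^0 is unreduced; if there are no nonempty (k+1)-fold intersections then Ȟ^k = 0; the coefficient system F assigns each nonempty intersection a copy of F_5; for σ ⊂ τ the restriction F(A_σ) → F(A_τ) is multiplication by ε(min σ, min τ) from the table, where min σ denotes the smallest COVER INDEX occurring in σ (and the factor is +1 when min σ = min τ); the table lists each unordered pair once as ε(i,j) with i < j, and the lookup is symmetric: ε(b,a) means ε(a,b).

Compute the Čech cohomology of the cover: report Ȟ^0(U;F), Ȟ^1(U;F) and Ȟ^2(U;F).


Ȟ^0 ≅ 0, Ȟ^1 ≅ Z/5 and Ȟ^2 ≅ 0

cover nerve:
  A12={c,g} A13={d} A14={b} A15={h} A23={a} A45={e}
C dims 5,6; δ0: rk_F5 5
Ȟ^0: (5−5)−0=0 ⇒ 0
Ȟ^1: (6−0)−5=1 ⇒ Z/5
Ȟ^2: (0−0)−0=0 ⇒ 0


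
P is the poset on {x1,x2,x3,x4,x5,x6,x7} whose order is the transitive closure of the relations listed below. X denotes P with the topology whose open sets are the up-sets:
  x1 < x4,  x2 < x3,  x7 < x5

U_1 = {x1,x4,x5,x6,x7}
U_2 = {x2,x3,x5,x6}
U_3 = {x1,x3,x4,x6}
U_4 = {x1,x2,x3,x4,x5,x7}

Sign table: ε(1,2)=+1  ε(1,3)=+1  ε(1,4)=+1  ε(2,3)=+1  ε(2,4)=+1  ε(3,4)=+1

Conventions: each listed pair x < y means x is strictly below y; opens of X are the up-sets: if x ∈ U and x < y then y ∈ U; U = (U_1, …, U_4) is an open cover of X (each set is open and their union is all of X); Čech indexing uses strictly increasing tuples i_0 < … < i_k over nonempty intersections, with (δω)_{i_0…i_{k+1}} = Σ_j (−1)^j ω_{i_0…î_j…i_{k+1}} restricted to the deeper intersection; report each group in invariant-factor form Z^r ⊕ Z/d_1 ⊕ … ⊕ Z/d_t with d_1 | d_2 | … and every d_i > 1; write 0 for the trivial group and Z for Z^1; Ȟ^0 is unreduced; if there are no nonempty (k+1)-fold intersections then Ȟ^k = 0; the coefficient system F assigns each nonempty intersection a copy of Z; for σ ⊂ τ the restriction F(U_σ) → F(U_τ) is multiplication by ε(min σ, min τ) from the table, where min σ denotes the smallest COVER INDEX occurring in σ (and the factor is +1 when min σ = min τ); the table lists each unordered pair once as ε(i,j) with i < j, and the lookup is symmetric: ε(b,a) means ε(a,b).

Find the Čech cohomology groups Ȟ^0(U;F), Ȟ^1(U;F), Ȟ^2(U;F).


cover nerve:
  U12={x5,x6} U13={x1,x4,x6} U14={x1,x4,x5,x7} U23={x3,x6} U24={x2,x3,x5} U34={x1,x3,x4}
  U123={x6} U124={x5} U134={x1,x4} U234={x3}
C dims 4,6,4; δ0: rk 3, SNF 1^3; δ1: rk 3, SNF 1^3
Ȟ^0: (4−3)−0=1 ⇒ Z
Ȟ^1: (6−3)−3=0 ⇒ 0
Ȟ^2: (4−0)−3=1 ⇒ Z

Ȟ^0(U;F) ≅ Z, Ȟ^1(U;F) ≅ 0, Ȟ^2(U;F) ≅ Z


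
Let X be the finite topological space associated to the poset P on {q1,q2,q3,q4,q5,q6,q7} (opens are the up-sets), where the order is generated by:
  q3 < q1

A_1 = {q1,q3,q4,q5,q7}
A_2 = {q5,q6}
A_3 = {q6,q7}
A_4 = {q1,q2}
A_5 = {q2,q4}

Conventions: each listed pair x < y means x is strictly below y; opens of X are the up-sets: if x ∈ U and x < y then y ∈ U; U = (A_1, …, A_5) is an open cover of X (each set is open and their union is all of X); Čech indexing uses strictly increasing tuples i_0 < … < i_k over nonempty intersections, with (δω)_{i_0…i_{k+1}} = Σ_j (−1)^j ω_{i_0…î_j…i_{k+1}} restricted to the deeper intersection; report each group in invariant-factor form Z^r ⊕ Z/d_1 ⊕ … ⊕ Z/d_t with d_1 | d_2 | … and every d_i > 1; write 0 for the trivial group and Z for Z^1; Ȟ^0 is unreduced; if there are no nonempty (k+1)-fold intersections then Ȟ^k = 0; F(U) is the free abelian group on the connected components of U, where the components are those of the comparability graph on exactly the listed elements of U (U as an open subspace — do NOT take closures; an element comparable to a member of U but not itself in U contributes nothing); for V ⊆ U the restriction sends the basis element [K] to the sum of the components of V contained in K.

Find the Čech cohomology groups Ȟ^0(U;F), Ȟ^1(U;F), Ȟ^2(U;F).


nerve of the cover:
  A12={q5} A13={q7} A14={q1} A15={q4} A23={q6} A45={q2}
components per intersection:
  A1: {q1,q3} {q4} {q5} {q7}
  A2: {q5} {q6}
  A3: {q6} {q7}
  A4: {q1} {q2}
  A5: {q2} {q4}
  A12: {q5}
  A13: {q7}
  A14: {q1}
  A15: {q4}
  A23: {q6}
  A45: {q2}
C dims 12,6; δ0: rk 6, SNF 1^6
Ȟ^0 = (12 − 6) − 0 = 6, so Ȟ^0 ≅ Z^6
Ȟ^1 = (6 − 0) − 6 = 0, so Ȟ^1 ≅ 0
Ȟ^2 = (0 − 0) − 0 = 0, so Ȟ^2 ≅ 0

Ȟ^0(U;F) ≅ Z^6; Ȟ^1(U;F) ≅ 0; Ȟ^2(U;F) ≅ 0


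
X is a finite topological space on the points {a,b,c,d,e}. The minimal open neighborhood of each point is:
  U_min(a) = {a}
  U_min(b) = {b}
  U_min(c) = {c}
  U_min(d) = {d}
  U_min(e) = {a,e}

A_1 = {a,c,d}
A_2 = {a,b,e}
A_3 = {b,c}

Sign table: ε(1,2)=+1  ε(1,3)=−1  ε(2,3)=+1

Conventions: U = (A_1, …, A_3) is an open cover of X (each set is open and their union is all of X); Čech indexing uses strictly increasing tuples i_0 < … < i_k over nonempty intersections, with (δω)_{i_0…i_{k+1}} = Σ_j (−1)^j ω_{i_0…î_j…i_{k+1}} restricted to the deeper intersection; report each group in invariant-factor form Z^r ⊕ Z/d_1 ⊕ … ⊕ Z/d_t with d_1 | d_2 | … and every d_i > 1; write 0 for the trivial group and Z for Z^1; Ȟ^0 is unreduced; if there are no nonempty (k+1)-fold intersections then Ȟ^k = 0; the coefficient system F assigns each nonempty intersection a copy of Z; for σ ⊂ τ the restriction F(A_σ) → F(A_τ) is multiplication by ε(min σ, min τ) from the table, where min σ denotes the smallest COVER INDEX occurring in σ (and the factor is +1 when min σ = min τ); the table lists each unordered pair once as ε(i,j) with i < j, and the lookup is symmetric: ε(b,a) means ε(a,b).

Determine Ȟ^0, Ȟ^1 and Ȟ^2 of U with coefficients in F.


nonempty intersections:
  A12={a} A13={c} A23={b}
C dims 3,3; δ0: rk 3, SNF 1^2·2
Ȟ^0: (3−3)−0=0 ⇒ 0
Ȟ^1: (3−0)−3=0 plus torsion [2] ⇒ Z/2
Ȟ^2: (0−0)−0=0 ⇒ 0

Ȟ^0 ≅ 0,  Ȟ^1 ≅ Z/2,  Ȟ^2 ≅ 0


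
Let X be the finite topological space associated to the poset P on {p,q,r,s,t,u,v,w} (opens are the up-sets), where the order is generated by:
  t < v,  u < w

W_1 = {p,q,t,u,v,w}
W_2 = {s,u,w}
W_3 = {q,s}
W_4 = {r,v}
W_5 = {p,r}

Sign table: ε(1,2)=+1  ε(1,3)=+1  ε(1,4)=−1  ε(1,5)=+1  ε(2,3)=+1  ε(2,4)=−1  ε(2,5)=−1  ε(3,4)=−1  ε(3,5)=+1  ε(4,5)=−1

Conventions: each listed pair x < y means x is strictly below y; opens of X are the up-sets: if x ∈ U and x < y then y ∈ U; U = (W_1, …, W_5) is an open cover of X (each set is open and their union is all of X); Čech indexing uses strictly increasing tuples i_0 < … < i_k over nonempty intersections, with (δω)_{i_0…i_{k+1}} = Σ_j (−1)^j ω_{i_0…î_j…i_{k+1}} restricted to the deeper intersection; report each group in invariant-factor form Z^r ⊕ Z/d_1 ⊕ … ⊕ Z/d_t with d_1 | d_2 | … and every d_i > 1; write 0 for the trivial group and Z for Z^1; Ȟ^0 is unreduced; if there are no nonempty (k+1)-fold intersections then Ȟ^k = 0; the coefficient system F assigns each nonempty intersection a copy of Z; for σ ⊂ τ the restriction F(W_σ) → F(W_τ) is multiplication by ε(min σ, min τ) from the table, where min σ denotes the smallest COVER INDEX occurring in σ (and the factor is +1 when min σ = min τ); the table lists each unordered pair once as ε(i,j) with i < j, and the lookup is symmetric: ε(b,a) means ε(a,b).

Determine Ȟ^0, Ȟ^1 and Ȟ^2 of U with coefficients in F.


Ȟ^0 = Z; Ȟ^1 = Z^2; Ȟ^2 = 0

intersection data:
  W12={u,w} W13={q} W14={v} W15={p} W23={s} W45={r}
C dims 5,6; δ0: rk 4, SNF 1^4
Ȟ^0 = (5 − 4) − 0 = 1, so Ȟ^0 ≅ Z
Ȟ^1 = (6 − 0) − 4 = 2, so Ȟ^1 ≅ Z^2
Ȟ^2 = (0 − 0) − 0 = 0, so Ȟ^2 ≅ 0


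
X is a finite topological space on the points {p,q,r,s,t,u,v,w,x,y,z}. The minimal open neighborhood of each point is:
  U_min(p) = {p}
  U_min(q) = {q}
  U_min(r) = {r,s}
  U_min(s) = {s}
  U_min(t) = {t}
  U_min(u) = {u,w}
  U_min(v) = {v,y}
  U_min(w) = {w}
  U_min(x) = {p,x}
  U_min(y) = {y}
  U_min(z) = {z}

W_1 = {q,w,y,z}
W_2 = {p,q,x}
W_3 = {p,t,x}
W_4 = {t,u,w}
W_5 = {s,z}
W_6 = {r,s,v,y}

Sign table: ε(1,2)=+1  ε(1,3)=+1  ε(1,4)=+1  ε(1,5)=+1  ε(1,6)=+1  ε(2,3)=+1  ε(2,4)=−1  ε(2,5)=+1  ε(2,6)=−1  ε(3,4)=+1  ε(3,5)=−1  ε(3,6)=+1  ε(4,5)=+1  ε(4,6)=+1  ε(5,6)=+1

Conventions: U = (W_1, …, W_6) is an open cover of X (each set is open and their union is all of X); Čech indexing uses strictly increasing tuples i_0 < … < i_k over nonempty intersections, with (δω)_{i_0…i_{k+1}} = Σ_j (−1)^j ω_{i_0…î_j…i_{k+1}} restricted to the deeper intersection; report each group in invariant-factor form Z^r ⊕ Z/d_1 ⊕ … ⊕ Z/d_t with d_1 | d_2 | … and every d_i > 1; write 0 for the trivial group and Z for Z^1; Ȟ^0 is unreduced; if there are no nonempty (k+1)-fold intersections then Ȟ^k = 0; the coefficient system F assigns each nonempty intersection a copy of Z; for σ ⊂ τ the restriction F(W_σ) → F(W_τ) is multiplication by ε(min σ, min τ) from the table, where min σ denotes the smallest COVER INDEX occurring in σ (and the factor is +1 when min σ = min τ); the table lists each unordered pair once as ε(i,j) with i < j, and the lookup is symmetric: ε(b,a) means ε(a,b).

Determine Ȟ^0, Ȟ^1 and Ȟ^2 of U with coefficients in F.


nerve of the cover:
  W12={q} W14={w} W15={z} W16={y} W23={p,x} W34={t} W56={s}
C dims 6,7; δ0: rk 5, SNF 1^5
Ȟ^0 = (6 − 5) − 0 = 1, so Ȟ^0 ≅ Z
Ȟ^1 = (7 − 0) − 5 = 2, so Ȟ^1 ≅ Z^2
Ȟ^2 = (0 − 0) − 0 = 0, so Ȟ^2 ≅ 0

Ȟ^0(U;F) ≅ Z, Ȟ^1(U;F) ≅ Z^2 and Ȟ^2(U;F) ≅ 0


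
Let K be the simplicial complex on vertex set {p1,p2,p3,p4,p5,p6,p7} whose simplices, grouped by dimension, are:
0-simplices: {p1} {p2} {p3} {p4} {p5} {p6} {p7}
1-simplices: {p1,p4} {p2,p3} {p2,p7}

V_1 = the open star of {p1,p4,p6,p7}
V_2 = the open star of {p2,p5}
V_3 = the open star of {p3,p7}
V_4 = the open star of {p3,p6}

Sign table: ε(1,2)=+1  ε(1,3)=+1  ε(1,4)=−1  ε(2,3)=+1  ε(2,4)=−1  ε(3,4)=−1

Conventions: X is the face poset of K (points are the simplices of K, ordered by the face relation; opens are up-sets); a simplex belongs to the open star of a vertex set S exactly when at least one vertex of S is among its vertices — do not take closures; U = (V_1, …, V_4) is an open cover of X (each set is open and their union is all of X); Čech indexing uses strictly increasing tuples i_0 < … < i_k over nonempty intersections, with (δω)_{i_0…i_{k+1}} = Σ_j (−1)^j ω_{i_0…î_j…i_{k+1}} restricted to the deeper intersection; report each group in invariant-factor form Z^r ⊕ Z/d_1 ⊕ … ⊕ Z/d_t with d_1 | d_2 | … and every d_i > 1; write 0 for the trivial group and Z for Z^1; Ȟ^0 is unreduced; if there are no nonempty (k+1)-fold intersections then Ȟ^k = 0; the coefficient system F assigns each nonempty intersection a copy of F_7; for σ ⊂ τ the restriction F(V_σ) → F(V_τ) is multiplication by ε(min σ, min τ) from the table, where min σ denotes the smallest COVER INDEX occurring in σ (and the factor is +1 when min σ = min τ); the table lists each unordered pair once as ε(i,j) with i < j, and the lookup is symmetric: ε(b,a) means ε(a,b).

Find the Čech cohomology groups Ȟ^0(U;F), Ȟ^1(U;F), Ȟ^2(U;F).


cover nerve:
  V1={{p1},{p4},{p6},{p7},{p1,p4},{p2,p7}} V2={{p2},{p5},{p2,p3},{p2,p7}} V3={{p3},{p7},{p2,p3},{p2,p7}} V4={{p3},{p6},{p2,p3}}
  V12={{p2,p7}} V13={{p7},{p2,p7}} V14={{p6}} V23={{p2,p3},{p2,p7}} V24={{p2,p3}} V34={{p3},{p2,p3}}
  V123={{p2,p7}} V234={{p2,p3}}
C dims 4,6,2; δ0: rk_F7 3; δ1: rk_F7 2
Ȟ^0: (4−3)−0=1 ⇒ Z/7
Ȟ^1: (6−2)−3=1 ⇒ Z/7
Ȟ^2: (2−0)−2=0 ⇒ 0

Ȟ^0(U;F) ≅ Z/7,  Ȟ^1(U;F) ≅ Z/7,  Ȟ^2(U;F) ≅ 0


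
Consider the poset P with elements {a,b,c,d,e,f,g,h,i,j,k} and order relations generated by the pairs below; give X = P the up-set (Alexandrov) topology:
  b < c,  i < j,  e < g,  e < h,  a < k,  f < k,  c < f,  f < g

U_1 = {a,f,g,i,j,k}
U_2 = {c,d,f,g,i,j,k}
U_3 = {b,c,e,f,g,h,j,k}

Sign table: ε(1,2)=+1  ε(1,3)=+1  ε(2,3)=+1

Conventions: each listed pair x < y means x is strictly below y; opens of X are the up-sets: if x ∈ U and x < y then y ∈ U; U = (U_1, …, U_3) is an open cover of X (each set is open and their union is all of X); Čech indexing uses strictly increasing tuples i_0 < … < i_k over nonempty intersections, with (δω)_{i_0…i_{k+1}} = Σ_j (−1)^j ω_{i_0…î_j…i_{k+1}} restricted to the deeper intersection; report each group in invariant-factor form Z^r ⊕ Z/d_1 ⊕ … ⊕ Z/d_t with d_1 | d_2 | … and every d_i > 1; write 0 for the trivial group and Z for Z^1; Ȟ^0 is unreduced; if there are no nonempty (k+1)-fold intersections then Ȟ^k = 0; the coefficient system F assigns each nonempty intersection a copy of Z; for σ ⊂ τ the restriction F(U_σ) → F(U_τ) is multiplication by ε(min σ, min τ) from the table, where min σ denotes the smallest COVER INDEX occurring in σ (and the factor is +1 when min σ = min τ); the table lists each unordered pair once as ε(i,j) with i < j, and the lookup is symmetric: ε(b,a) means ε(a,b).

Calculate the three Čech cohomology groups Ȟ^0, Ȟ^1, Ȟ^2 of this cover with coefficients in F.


Ȟ^0(U;F) ≅ Z,  Ȟ^1(U;F) ≅ 0,  Ȟ^2(U;F) ≅ 0

nonempty intersections:
  U12={f,g,i,j,k} U13={f,g,j,k} U23={c,f,g,j,k}
  U123={f,g,j,k}
C dims 3,3,1; δ0: rk 2, SNF 1^2; δ1: rk 1, SNF 1^1
Ȟ^0: (3−2)−0=1 ⇒ Z
Ȟ^1: (3−1)−2=0 ⇒ 0
Ȟ^2: (1−0)−1=0 ⇒ 0


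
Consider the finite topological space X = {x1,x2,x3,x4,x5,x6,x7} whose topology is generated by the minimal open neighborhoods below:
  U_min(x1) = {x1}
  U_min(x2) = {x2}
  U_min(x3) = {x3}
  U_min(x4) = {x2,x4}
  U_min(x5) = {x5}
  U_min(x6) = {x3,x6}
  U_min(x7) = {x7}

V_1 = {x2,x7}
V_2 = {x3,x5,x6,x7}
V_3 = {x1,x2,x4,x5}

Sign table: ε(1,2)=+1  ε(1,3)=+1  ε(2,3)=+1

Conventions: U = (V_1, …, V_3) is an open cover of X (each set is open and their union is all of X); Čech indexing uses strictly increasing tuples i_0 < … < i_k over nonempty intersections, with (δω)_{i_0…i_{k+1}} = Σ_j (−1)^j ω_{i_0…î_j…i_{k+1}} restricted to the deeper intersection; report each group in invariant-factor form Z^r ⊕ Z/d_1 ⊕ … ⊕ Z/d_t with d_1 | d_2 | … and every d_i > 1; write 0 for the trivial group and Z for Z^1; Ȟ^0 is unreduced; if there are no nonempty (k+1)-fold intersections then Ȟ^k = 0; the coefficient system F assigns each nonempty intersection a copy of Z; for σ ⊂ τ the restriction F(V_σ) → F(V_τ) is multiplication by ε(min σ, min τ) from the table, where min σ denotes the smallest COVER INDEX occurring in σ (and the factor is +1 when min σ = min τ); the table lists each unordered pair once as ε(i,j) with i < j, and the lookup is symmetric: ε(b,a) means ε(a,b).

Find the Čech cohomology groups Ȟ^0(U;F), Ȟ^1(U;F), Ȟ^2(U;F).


nonempty overlaps:
  V12={x7} V13={x2} V23={x5}
C dims 3,3; δ0: rk 2, SNF 1^2
degree 0: 3−2−0 = 1 → Ȟ^0 ≅ Z
degree 1: 3−0−2 = 1 → Ȟ^1 ≅ Z
degree 2: 0−0−0 = 0 → Ȟ^2 ≅ 0

Ȟ^0 ≅ Z, Ȟ^1 ≅ Z and Ȟ^2 ≅ 0


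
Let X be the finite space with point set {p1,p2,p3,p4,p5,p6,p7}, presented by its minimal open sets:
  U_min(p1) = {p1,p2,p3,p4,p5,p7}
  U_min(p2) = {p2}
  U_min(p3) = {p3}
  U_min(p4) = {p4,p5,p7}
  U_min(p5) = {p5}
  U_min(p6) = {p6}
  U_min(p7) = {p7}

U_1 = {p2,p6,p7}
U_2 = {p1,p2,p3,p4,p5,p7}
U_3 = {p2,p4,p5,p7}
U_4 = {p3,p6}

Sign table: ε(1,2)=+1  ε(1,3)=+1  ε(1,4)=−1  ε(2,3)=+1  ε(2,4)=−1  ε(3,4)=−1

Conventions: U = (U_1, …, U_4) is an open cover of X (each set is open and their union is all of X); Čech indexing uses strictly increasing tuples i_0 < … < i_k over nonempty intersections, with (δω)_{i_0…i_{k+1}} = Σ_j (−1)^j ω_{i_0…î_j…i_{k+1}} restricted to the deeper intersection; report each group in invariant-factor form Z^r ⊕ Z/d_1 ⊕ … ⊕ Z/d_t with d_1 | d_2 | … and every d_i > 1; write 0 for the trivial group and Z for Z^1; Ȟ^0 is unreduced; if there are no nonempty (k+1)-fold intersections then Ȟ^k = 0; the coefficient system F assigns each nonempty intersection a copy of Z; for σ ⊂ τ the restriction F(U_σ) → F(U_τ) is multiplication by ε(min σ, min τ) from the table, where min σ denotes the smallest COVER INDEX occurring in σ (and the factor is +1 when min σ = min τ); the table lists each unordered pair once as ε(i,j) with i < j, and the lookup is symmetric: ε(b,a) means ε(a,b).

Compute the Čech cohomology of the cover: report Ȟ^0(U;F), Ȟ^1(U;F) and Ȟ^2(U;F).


Ȟ^0 ≅ Z, Ȟ^1 ≅ Z, Ȟ^2 ≅ 0

cover nerve:
  U12={p2,p7} U13={p2,p7} U14={p6} U23={p2,p4,p5,p7} U24={p3}
  U123={p2,p7}
C dims 4,5,1; δ0: rk 3, SNF 1^3; δ1: rk 1, SNF 1^1
Ȟ^0: (4−3)−0=1 ⇒ Z
Ȟ^1: (5−1)−3=1 ⇒ Z
Ȟ^2: (1−0)−1=0 ⇒ 0


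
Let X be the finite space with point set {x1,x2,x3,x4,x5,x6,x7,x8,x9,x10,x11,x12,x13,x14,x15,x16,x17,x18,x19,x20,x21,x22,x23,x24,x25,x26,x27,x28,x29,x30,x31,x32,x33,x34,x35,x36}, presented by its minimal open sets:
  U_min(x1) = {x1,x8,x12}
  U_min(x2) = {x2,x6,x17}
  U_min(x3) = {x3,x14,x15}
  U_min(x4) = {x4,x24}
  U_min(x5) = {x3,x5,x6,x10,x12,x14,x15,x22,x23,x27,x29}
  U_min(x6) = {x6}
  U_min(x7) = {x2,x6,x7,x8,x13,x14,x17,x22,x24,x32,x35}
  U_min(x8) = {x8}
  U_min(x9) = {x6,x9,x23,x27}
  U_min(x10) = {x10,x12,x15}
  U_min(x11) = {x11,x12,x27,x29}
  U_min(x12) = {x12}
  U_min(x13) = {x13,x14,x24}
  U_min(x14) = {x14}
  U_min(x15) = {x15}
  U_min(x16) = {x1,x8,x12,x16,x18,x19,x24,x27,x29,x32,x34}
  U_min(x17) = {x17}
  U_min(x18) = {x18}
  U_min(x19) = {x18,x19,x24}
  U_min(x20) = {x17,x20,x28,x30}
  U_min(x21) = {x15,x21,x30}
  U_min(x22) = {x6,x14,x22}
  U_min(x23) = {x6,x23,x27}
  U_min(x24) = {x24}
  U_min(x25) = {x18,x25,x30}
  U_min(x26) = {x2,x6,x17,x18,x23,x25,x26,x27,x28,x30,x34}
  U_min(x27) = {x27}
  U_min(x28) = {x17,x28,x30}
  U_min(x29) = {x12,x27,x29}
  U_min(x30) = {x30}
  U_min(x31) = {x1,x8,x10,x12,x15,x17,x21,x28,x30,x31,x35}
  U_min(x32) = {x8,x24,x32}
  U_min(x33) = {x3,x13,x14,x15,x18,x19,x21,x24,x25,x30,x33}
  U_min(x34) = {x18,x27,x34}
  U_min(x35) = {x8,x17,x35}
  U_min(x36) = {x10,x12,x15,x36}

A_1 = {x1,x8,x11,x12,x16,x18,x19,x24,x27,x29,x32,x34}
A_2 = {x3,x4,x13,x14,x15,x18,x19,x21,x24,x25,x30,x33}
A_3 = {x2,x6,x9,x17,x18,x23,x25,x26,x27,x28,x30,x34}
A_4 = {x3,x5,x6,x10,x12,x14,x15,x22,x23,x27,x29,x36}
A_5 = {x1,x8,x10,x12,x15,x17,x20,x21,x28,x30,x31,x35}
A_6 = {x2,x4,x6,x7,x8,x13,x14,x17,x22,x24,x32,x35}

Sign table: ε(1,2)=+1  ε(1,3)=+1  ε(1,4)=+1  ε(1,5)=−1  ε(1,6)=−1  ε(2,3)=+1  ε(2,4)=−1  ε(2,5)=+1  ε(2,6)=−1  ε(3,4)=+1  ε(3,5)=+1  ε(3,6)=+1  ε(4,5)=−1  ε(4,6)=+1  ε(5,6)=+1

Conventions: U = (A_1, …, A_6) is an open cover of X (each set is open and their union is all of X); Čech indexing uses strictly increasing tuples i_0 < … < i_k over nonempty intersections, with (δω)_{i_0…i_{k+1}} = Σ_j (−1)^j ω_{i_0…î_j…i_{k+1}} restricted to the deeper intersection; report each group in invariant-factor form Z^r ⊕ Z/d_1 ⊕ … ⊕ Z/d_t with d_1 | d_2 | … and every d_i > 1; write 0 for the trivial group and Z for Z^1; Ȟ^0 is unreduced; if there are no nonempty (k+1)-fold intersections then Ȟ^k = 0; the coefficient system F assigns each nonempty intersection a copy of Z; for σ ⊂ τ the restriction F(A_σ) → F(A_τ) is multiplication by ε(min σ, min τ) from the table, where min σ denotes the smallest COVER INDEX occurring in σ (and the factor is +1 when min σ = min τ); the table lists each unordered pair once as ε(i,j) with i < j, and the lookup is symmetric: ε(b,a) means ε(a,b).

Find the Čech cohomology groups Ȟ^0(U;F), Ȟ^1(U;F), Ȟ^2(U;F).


Ȟ^0 ≅ 0, Ȟ^1 ≅ Z/2, Ȟ^2 ≅ Z

nonempty overlaps:
  A12={x18,x19,x24} A13={x18,x27,x34} A14={x12,x27,x29} A15={x1,x8,x12} A16={x8,x24,x32} A23={x18,x25,x30} A24={x3,x14,x15} A25={x15,x21,x30} A26={x4,x13,x14,x24} A34={x6,x23,x27} A35={x17,x28,x30} A36={x2,x6,x17} A45={x10,x12,x15} A46={x6,x14,x22} A56={x8,x17,x35}
  A123={x18} A126={x24} A134={x27} A145={x12} A156={x8} A235={x30} A245={x15} A246={x14} A346={x6} A356={x17}
C dims 6,15,10; δ0: rk 6, SNF 1^5·2; δ1: rk 9, SNF 1^9
degree 0: 6−6−0 = 0 → Ȟ^0 ≅ 0
degree 1: 15−9−6 = 0 plus torsion [2] → Ȟ^1 ≅ Z/2
degree 2: 10−0−9 = 1 → Ȟ^2 ≅ Z


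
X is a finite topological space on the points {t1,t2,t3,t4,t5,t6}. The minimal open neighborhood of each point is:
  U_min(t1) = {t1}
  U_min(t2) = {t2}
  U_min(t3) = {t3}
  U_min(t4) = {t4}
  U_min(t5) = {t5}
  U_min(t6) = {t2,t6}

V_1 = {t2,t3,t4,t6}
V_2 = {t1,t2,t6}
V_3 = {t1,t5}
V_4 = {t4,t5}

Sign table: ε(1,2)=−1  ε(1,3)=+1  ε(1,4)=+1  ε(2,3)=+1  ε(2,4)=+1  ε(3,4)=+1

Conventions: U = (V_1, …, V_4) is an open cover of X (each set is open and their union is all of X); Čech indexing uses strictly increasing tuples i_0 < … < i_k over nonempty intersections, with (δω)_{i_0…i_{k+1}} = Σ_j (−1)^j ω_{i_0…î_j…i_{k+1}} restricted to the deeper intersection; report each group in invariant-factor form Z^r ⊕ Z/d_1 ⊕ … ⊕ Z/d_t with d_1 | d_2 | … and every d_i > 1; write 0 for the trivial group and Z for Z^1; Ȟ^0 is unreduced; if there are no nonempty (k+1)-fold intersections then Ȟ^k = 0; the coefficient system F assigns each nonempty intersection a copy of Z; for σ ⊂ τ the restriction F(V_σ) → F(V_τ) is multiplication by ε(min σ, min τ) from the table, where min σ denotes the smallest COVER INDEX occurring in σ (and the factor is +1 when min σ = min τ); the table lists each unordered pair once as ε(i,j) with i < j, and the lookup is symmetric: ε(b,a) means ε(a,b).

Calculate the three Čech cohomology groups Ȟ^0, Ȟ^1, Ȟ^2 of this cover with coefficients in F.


Ȟ^0 = 0,  Ȟ^1 = Z/2,  Ȟ^2 = 0

intersection data:
  V12={t2,t6} V14={t4} V23={t1} V34={t5}
C dims 4,4; δ0: rk 4, SNF 1^3·2
Ȟ^0 = (4 − 4) − 0 = 0, so Ȟ^0 ≅ 0
Ȟ^1 = (4 − 0) − 4 = 0 plus torsion [2], so Ȟ^1 ≅ Z/2
Ȟ^2 = (0 − 0) − 0 = 0, so Ȟ^2 ≅ 0


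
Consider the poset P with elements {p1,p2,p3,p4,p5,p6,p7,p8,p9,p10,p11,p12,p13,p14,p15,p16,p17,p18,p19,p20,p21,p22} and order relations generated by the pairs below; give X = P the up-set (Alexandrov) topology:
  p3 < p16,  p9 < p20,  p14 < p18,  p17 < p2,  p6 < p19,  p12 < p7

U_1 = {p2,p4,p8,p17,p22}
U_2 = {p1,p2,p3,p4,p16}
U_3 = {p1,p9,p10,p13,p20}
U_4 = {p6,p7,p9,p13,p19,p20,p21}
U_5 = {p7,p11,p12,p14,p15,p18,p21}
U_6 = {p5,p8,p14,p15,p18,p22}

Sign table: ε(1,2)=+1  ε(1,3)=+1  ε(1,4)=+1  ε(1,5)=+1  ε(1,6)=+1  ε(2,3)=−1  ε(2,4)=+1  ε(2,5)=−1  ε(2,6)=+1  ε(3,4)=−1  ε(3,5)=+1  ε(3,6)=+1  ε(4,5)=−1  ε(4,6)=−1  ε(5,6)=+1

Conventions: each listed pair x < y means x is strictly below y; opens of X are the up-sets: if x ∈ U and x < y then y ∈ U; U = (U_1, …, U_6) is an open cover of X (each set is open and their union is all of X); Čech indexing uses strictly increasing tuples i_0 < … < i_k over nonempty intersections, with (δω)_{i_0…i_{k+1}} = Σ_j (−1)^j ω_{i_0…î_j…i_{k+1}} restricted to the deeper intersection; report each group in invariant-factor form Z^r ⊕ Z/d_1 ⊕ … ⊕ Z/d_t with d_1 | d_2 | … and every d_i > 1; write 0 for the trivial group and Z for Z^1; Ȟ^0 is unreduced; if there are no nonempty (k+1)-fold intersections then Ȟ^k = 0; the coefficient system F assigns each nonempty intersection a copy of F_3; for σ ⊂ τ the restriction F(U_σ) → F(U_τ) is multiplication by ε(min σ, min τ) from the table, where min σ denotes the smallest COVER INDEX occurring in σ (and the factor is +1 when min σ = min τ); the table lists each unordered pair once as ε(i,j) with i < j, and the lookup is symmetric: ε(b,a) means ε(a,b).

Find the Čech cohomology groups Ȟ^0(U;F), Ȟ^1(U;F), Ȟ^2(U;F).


Ȟ^0(U;F) ≅ 0; Ȟ^1(U;F) ≅ 0; Ȟ^2(U;F) ≅ 0

nerve of the cover:
  U12={p2,p4} U16={p8,p22} U23={p1} U34={p9,p13,p20} U45={p7,p21} U56={p14,p15,p18}
C dims 6,6; δ0: rk_F3 6
Ȟ^0 = (6 − 6) − 0 = 0, so Ȟ^0 ≅ 0
Ȟ^1 = (6 − 0) − 6 = 0, so Ȟ^1 ≅ 0
Ȟ^2 = (0 − 0) − 0 = 0, so Ȟ^2 ≅ 0


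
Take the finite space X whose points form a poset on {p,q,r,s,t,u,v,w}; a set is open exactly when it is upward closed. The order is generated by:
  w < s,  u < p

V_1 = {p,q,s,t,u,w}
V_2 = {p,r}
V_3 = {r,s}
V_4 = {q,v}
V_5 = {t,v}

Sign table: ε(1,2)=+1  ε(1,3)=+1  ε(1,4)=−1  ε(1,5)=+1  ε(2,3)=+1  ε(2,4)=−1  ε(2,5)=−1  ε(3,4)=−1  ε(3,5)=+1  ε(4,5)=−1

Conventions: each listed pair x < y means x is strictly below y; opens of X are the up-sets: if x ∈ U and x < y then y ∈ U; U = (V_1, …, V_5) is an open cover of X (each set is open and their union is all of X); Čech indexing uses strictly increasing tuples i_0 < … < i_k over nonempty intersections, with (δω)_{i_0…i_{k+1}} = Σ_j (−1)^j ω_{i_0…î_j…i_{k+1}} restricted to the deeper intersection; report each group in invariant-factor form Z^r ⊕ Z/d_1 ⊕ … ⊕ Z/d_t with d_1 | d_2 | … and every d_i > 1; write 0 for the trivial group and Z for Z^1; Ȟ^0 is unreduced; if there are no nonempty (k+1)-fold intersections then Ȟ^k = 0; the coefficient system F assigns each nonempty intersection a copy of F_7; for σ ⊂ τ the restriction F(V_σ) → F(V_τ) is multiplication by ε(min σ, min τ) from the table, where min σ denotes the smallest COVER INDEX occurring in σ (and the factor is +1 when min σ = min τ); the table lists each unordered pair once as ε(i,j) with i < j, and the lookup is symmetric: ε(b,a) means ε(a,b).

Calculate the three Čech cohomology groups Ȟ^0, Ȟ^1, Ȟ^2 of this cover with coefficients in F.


Ȟ^0(U;F) ≅ Z/7, Ȟ^1(U;F) ≅ Z/7 ⊕ Z/7 and Ȟ^2(U;F) ≅ 0

nonempty overlaps:
  V12={p} V13={s} V14={q} V15={t} V23={r} V45={v}
C dims 5,6; δ0: rk_F7 4
degree 0: 5−4−0 = 1 → Ȟ^0 ≅ Z/7
degree 1: 6−0−4 = 2 → Ȟ^1 ≅ Z/7 ⊕ Z/7
degree 2: 0−0−0 = 0 → Ȟ^2 ≅ 0


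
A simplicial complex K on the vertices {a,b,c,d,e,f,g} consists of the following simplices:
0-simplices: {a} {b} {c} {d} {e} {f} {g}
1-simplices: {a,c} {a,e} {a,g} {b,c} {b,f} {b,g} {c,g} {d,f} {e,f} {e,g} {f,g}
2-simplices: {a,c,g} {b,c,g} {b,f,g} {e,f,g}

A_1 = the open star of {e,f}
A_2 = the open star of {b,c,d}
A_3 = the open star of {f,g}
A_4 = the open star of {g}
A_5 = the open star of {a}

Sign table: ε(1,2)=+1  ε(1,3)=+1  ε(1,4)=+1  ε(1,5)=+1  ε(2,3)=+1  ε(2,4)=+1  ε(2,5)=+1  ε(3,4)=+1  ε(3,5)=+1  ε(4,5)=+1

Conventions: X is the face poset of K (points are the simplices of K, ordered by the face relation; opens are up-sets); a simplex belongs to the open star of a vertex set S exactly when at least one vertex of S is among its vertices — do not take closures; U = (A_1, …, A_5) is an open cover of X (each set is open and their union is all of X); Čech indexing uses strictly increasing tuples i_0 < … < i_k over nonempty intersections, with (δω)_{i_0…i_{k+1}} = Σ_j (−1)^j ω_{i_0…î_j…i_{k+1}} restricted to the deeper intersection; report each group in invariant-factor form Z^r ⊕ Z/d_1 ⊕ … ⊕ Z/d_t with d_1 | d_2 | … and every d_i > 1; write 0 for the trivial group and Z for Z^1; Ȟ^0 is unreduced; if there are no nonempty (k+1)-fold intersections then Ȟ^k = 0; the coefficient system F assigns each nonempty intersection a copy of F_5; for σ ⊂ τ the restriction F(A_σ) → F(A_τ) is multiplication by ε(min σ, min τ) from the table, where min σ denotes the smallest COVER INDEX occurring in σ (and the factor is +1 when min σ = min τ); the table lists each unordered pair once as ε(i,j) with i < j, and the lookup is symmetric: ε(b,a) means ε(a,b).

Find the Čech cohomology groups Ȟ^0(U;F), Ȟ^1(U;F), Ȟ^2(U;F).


Ȟ^0(U;F) ≅ Z/5; Ȟ^1(U;F) ≅ Z/5; Ȟ^2(U;F) ≅ 0

intersection data:
  A1={{e},{f},{a,e},{b,f},{d,f},{e,f},{e,g},{f,g},{b,f,g},{e,f,g}} A2={{b},{c},{d},{a,c},{b,c},{b,f},{b,g},{c,g},{d,f},{a,c,g},{b,c,g},{b,f,g}} A3={{f},{g},{a,g},{b,f},{b,g},{c,g},{d,f},{e,f},{e,g},{f,g},{a,c,g},{b,c,g},{b,f,g},{e,f,g}} A4={{g},{a,g},{b,g},{c,g},{e,g},{f,g},{a,c,g},{b,c,g},{b,f,g},{e,f,g}} A5={{a},{a,c},{a,e},{a,g},{a,c,g}}
  A12={{b,f},{d,f},{b,f,g}} A13={{f},{b,f},{d,f},{e,f},{e,g},{f,g},{b,f,g},{e,f,g}} A14={{e,g},{f,g},{b,f,g},{e,f,g}} A15={{a,e}} A23={{b,f},{b,g},{c,g},{d,f},{a,c,g},{b,c,g},{b,f,g}} A24={{b,g},{c,g},{a,c,g},{b,c,g},{b,f,g}} A25={{a,c},{a,c,g}} A34={{g},{a,g},{b,g},{c,g},{e,g},{f,g},{a,c,g},{b,c,g},{b,f,g},{e,f,g}} A35={{a,g},{a,c,g}} A45={{a,g},{a,c,g}}
  A123={{b,f},{d,f},{b,f,g}} A124={{b,f,g}} A134={{e,g},{f,g},{b,f,g},{e,f,g}} A234={{b,g},{c,g},{a,c,g},{b,c,g},{b,f,g}} A235={{a,c,g}} A245={{a,c,g}} A345={{a,g},{a,c,g}}
  A1234={{b,f,g}} A2345={{a,c,g}}
C dims 5,10,7,2; δ0: rk_F5 4; δ1: rk_F5 5; δ2: rk_F5 2
Ȟ^0 = (5 − 4) − 0 = 1, so Ȟ^0 ≅ Z/5
Ȟ^1 = (10 − 5) − 4 = 1, so Ȟ^1 ≅ Z/5
Ȟ^2 = (7 − 2) − 5 = 0, so Ȟ^2 ≅ 0


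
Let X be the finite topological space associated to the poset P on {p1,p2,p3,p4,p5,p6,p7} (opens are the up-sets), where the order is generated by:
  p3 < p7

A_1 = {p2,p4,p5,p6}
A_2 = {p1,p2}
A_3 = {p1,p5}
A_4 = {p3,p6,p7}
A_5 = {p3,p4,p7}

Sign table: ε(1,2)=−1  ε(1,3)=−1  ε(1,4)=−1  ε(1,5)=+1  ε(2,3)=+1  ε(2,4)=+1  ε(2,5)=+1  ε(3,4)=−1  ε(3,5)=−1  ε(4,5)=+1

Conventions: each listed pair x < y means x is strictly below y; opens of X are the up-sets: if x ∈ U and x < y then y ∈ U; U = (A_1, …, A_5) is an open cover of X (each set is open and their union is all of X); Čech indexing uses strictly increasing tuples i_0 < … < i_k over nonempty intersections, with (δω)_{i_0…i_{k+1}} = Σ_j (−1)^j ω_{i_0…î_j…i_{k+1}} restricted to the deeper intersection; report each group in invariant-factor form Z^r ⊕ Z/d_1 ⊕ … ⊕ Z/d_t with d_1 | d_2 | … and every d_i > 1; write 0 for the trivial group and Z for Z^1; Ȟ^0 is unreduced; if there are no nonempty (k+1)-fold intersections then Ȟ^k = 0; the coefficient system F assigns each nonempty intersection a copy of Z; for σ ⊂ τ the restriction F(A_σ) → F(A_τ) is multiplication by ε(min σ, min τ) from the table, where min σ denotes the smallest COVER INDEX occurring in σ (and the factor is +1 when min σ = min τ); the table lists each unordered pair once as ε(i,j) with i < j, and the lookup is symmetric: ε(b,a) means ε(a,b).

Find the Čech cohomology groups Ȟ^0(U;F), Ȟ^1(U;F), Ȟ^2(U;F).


nerve simplices:
  A12={p2} A13={p5} A14={p6} A15={p4} A23={p1} A45={p3,p7}
C dims 5,6; δ0: rk 5, SNF 1^4·2
degree 0: 5−5−0 = 0 → Ȟ^0 ≅ 0
degree 1: 6−0−5 = 1 plus torsion [2] → Ȟ^1 ≅ Z ⊕ Z/2
degree 2: 0−0−0 = 0 → Ȟ^2 ≅ 0

Ȟ^0 = 0, Ȟ^1 = Z ⊕ Z/2 and Ȟ^2 = 0


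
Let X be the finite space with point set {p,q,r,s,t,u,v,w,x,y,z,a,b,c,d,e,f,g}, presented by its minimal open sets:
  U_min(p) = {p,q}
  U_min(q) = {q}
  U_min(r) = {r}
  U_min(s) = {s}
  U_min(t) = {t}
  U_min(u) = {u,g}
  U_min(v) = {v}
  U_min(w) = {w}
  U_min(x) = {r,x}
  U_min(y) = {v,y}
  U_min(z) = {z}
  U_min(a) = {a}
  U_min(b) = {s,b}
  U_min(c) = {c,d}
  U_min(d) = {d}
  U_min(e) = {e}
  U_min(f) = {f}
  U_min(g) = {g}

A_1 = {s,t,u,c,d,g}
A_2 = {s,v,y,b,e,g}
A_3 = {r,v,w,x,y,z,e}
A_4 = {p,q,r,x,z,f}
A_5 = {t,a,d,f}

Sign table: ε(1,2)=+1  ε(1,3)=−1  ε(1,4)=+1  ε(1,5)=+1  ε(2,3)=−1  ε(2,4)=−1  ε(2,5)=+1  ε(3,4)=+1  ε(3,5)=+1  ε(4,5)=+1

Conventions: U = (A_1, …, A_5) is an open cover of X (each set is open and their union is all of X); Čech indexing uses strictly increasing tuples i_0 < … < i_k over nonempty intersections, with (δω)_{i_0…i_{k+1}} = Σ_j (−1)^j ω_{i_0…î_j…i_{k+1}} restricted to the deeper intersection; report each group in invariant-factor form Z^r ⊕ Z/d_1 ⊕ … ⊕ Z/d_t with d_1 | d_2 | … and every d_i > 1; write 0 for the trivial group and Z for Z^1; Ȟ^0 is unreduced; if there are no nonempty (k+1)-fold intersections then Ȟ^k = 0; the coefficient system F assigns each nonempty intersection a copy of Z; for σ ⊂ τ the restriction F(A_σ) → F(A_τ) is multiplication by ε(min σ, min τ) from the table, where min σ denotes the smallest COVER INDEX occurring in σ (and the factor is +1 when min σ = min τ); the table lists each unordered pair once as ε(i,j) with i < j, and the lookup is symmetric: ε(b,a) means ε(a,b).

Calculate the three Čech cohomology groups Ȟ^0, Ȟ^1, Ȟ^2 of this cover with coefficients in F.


cover nerve:
  A12={s,g} A15={t,d} A23={v,y,e} A34={r,x,z} A45={f}
C dims 5,5; δ0: rk 5, SNF 1^4·2
Ȟ^0: (5−5)−0=0 ⇒ 0
Ȟ^1: (5−0)−5=0 plus torsion [2] ⇒ Z/2
Ȟ^2: (0−0)−0=0 ⇒ 0

Ȟ^0 ≅ 0; Ȟ^1 ≅ Z/2; Ȟ^2 ≅ 0


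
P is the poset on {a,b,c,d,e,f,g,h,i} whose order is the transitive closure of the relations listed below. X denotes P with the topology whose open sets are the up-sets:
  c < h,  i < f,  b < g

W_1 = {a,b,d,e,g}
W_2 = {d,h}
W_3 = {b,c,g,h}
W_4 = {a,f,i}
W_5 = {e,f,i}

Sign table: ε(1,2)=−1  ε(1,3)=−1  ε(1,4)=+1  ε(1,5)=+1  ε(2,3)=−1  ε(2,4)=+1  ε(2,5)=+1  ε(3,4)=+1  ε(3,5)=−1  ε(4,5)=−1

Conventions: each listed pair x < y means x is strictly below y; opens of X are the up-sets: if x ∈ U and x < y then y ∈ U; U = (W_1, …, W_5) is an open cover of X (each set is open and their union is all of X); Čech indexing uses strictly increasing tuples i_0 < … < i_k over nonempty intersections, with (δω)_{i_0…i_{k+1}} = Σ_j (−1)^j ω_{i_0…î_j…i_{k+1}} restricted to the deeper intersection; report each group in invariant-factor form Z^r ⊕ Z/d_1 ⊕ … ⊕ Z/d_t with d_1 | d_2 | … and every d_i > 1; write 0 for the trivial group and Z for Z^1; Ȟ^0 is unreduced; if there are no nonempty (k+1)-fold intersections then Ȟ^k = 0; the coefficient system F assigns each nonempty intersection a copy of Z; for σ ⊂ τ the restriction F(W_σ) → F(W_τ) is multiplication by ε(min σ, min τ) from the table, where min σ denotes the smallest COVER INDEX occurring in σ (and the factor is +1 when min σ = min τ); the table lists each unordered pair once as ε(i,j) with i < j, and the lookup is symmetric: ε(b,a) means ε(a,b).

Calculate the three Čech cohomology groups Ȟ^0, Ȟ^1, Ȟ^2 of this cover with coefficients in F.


Ȟ^0 ≅ 0, Ȟ^1 ≅ Z ⊕ Z/2, Ȟ^2 ≅ 0

nerve simplices:
  W12={d} W13={b,g} W14={a} W15={e} W23={h} W45={f,i}
C dims 5,6; δ0: rk 5, SNF 1^4·2
degree 0: 5−5−0 = 0 → Ȟ^0 ≅ 0
degree 1: 6−0−5 = 1 plus torsion [2] → Ȟ^1 ≅ Z ⊕ Z/2
degree 2: 0−0−0 = 0 → Ȟ^2 ≅ 0


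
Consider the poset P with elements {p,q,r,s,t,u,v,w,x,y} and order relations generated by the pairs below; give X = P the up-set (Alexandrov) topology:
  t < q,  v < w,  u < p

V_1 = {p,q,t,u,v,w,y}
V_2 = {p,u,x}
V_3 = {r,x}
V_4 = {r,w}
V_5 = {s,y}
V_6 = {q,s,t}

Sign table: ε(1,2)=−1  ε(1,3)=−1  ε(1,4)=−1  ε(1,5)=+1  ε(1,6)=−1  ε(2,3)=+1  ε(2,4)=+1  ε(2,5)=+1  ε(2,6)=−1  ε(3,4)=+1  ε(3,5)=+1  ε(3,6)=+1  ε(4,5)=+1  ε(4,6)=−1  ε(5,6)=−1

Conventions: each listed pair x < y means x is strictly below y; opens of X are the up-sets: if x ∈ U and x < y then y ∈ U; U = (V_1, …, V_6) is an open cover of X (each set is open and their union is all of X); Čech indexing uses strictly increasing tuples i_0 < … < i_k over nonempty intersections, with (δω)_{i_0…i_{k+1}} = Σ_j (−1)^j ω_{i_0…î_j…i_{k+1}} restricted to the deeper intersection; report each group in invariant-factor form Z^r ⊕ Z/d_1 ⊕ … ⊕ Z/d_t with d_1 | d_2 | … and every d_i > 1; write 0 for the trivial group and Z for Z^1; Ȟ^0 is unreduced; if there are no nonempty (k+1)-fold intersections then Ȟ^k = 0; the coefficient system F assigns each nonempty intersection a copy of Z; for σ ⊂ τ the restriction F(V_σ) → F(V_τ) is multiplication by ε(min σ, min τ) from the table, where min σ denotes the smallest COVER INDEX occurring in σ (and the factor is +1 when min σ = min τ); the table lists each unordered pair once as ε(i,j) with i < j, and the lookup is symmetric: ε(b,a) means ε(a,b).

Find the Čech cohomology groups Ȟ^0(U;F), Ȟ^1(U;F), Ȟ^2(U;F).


Ȟ^0(U;F) ≅ Z, Ȟ^1(U;F) ≅ Z^2, Ȟ^2(U;F) ≅ 0

nerve of the cover:
  V12={p,u} V14={w} V15={y} V16={q,t} V23={x} V34={r} V56={s}
C dims 6,7; δ0: rk 5, SNF 1^5
Ȟ^0 = (6 − 5) − 0 = 1, so Ȟ^0 ≅ Z
Ȟ^1 = (7 − 0) − 5 = 2, so Ȟ^1 ≅ Z^2
Ȟ^2 = (0 − 0) − 0 = 0, so Ȟ^2 ≅ 0
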